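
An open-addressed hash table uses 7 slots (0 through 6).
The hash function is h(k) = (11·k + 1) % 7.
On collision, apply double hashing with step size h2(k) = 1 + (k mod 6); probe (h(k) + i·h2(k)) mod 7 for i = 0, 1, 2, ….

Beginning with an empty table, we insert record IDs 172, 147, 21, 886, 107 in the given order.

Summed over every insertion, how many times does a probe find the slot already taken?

172 hashes to 3; slot 3 is free -> place at 3.
147 hashes to 1; slot 1 is free -> place at 1.
21 hashes to 1, h2=4; 1 taken -> place at 5.
886 hashes to 3, h2=5; 3,1 taken -> place at 6.
107 hashes to 2; slot 2 is free -> place at 2.
Table: [∅, 147, 107, 172, ∅, 21, 886]

3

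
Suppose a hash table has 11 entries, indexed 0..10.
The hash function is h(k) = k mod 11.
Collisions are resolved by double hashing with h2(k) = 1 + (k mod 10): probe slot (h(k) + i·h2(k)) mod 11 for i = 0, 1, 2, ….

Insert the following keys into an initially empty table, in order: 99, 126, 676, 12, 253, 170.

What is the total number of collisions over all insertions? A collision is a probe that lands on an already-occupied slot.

5

Insert 99: h=0, slot 0 empty -> index 0.
Insert 126: h=5, slot 5 empty -> index 5.
Insert 676: h=5, h2=7, slot 5 occupied -> index 1.
Insert 12: h=1, h2=3, slot 1 occupied -> index 4.
Insert 253: h=0, h2=4, slots 0,4 occupied -> index 8.
Insert 170: h=5, h2=1, slot 5 occupied -> index 6.
Table: [99, 676, ., ., 12, 126, 170, ., 253, ., .]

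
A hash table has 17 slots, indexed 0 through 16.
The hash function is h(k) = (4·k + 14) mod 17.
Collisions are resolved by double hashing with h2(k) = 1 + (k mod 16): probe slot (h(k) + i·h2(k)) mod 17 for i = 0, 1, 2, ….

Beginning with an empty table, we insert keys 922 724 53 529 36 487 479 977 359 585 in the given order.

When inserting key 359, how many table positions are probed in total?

3

922 hashes to 13; slot 13 is free => place at 13.
724 hashes to 3; slot 3 is free => place at 3.
53 hashes to 5; slot 5 is free => place at 5.
529 hashes to 5, h2=2; 5 taken => place at 7.
36 hashes to 5, h2=5; 5 taken => place at 10.
487 hashes to 7, h2=8; 7 taken => place at 15.
479 hashes to 9; slot 9 is free => place at 9.
977 hashes to 12; slot 12 is free => place at 12.
359 hashes to 5, h2=8; 5,13 taken => place at 4.
585 hashes to 8; slot 8 is free => place at 8.
Table: [—, —, —, 724, 359, 53, —, 529, 585, 479, 36, —, 977, 922, —, 487, —]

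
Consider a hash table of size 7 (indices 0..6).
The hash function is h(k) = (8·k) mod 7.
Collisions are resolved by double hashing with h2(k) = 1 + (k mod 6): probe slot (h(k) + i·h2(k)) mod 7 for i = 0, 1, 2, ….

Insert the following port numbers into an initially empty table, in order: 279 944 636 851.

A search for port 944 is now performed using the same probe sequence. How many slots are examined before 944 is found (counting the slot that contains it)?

2

279 hashes to 6; slot 6 is free -> place at 6.
944 hashes to 6, h2=3; 6 taken -> place at 2.
636 hashes to 6, h2=1; 6 taken -> place at 0.
851 hashes to 4; slot 4 is free -> place at 4.
Table: [636, ∅, 944, ∅, 851, ∅, 279]
Lookup 944: h=6, h2=3, probe 6,2 → found at 2.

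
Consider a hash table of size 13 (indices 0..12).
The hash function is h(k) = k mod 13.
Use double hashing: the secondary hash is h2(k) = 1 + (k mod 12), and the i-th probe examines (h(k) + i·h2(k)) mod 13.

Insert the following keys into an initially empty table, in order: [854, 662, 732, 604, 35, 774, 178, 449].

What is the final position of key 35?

854: h=9 => slot 9
662: h=12 => slot 12
732: h=4 => slot 4
604: h=6 => slot 6
35: h=9, h2=12, probe 9,8 => slot 8
774: h=7 => slot 7
178: h=9, h2=11, probe 9,7,5 => slot 5
449: h=7, h2=6, probe 7,0 => slot 0
Table: [449, ∅, ∅, ∅, 732, 178, 604, 774, 35, 854, ∅, ∅, 662]

8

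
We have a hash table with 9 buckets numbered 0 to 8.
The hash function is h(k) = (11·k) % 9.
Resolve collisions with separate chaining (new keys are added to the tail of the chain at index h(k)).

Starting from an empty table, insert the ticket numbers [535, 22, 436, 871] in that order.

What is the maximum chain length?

535 → bucket 8
22 → bucket 8 (collision)
436 → bucket 8 (collision)
871 → bucket 5
Final buckets:
0: —
1: —
2: —
3: —
4: —
5: 871
6: —
7: —
8: 535 -> 22 -> 436

3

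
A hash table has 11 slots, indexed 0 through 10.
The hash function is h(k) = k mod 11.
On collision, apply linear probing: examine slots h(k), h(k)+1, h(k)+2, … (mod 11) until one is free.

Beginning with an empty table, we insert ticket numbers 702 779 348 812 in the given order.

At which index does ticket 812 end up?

0

702 hashes to 9; slot 9 is free -> place at 9.
779 hashes to 9; 9 taken -> place at 10.
348 hashes to 7; slot 7 is free -> place at 7.
812 hashes to 9; 9,10 taken -> place at 0.
Table: [812, ., ., ., ., ., ., 348, ., 702, 779]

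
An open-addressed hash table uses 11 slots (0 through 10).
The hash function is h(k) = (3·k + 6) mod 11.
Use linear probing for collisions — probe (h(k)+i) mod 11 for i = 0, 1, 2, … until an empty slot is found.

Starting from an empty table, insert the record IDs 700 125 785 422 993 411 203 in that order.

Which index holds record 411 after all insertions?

10

700 hashes to 5; slot 5 is free => place at 5.
125 hashes to 7; slot 7 is free => place at 7.
785 hashes to 7; 7 taken => place at 8.
422 hashes to 7; 7,8 taken => place at 9.
993 hashes to 4; slot 4 is free => place at 4.
411 hashes to 7; 7,8,9 taken => place at 10.
203 hashes to 10; 10 taken => place at 0.
Table: [203, ., ., ., 993, 700, ., 125, 785, 422, 411]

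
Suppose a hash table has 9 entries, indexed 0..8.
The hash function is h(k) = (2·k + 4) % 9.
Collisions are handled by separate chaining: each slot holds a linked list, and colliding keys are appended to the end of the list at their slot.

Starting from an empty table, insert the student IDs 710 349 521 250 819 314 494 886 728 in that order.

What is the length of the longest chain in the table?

5

710 -> bucket 2
349 -> bucket 0
521 -> bucket 2 (collision)
250 -> bucket 0 (collision)
819 -> bucket 4
314 -> bucket 2 (collision)
494 -> bucket 2 (collision)
886 -> bucket 3
728 -> bucket 2 (collision)
Final buckets:
0: 349 -> 250
1: .
2: 710 -> 521 -> 314 -> 494 -> 728
3: 886
4: 819
5: .
6: .
7: .
8: .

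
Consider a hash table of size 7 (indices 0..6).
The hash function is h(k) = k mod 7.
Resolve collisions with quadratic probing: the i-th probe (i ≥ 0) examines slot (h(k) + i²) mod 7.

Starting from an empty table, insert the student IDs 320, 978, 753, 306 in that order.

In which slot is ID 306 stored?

320: h=5 => slot 5
978: h=5, probe 5,6 => slot 6
753: h=4 => slot 4
306: h=5, probe 5,6,2 => slot 2
Table: [—, —, 306, —, 753, 320, 978]

2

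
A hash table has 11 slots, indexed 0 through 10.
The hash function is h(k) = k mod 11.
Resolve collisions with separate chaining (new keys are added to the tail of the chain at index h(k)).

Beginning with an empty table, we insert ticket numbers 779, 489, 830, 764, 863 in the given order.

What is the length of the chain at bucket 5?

779 -> bucket 9
489 -> bucket 5
830 -> bucket 5 (collision)
764 -> bucket 5 (collision)
863 -> bucket 5 (collision)
Final buckets:
0: .
1: .
2: .
3: .
4: .
5: 489 -> 830 -> 764 -> 863
6: .
7: .
8: .
9: 779
10: .

4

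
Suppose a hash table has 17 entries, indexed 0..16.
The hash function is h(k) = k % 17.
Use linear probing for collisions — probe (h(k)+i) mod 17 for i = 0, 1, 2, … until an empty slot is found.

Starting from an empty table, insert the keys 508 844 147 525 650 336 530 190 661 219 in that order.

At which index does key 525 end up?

16

508 hashes to 15; slot 15 is free → place at 15.
844 hashes to 11; slot 11 is free → place at 11.
147 hashes to 11; 11 taken → place at 12.
525 hashes to 15; 15 taken → place at 16.
650 hashes to 4; slot 4 is free → place at 4.
336 hashes to 13; slot 13 is free → place at 13.
530 hashes to 3; slot 3 is free → place at 3.
190 hashes to 3; 3,4 taken → place at 5.
661 hashes to 15; 15,16 taken → place at 0.
219 hashes to 15; 15,16,0 taken → place at 1.
Table: [661, 219, ∅, 530, 650, 190, ∅, ∅, ∅, ∅, ∅, 844, 147, 336, ∅, 508, 525]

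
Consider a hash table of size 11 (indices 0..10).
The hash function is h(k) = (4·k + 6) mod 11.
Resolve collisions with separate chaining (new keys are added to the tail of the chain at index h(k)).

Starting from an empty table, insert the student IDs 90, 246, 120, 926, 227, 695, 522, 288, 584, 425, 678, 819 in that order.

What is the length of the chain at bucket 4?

2

Insert 90: h=3, bucket 3 empty → new chain.
Insert 246: h=0, bucket 0 empty → new chain.
Insert 120: h=2, bucket 2 empty → new chain.
Insert 926: h=3, bucket 3 nonempty → append to chain.
Insert 227: h=1, bucket 1 empty → new chain.
Insert 695: h=3, bucket 3 nonempty → append to chain.
Insert 522: h=4, bucket 4 empty → new chain.
Insert 288: h=3, bucket 3 nonempty → append to chain.
Insert 584: h=10, bucket 10 empty → new chain.
Insert 425: h=1, bucket 1 nonempty → append to chain.
Insert 678: h=1, bucket 1 nonempty → append to chain.
Insert 819: h=4, bucket 4 nonempty → append to chain.
Final buckets:
0: 246
1: 227 -> 425 -> 678
2: 120
3: 90 -> 926 -> 695 -> 288
4: 522 -> 819
5: _
6: _
7: _
8: _
9: _
10: 584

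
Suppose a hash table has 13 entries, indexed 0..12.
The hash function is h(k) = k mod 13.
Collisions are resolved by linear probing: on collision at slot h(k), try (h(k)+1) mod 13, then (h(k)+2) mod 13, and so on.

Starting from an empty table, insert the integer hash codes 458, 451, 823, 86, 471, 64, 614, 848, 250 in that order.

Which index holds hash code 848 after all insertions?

458: h=3 -> slot 3
451: h=9 -> slot 9
823: h=4 -> slot 4
86: h=8 -> slot 8
471: h=3, probe 3,4,5 -> slot 5
64: h=12 -> slot 12
614: h=3, probe 3,4,5,6 -> slot 6
848: h=3, probe 3,4,5,6,7 -> slot 7
250: h=3, probe 3,4,5,6,7,8,9,10 -> slot 10
Table: [_, _, _, 458, 823, 471, 614, 848, 86, 451, 250, _, 64]

7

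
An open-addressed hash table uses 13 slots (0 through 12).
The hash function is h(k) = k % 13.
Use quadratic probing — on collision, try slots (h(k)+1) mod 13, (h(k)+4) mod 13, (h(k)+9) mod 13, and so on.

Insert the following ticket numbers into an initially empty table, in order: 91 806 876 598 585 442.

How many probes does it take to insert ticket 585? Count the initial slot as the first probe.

4

91: h=0 => slot 0
806: h=0, probe 0,1 => slot 1
876: h=5 => slot 5
598: h=0, probe 0,1,4 => slot 4
585: h=0, probe 0,1,4,9 => slot 9
442: h=0, probe 0,1,4,9,3 => slot 3
Table: [91, 806, _, 442, 598, 876, _, _, _, 585, _, _, _]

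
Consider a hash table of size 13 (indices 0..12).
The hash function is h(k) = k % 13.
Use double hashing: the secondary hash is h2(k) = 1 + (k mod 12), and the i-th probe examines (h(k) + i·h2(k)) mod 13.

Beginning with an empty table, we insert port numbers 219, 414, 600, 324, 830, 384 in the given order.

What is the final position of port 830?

Insert 219: h=11, slot 11 empty → index 11.
Insert 414: h=11, h2=7, slot 11 occupied → index 5.
Insert 600: h=2, slot 2 empty → index 2.
Insert 324: h=12, slot 12 empty → index 12.
Insert 830: h=11, h2=3, slot 11 occupied → index 1.
Insert 384: h=7, slot 7 empty → index 7.
Table: [∅, 830, 600, ∅, ∅, 414, ∅, 384, ∅, ∅, ∅, 219, 324]

1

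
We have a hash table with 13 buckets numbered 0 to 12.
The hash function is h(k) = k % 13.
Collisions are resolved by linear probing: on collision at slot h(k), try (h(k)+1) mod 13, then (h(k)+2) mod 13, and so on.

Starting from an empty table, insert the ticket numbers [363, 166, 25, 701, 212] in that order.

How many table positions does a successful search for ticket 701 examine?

363 hashes to 12; slot 12 is free → place at 12.
166 hashes to 10; slot 10 is free → place at 10.
25 hashes to 12; 12 taken → place at 0.
701 hashes to 12; 12,0 taken → place at 1.
212 hashes to 4; slot 4 is free → place at 4.
Table: [25, 701, -, -, 212, -, -, -, -, -, 166, -, 363]
Lookup 701: h=12, probe 12,0,1 → found at 1.

3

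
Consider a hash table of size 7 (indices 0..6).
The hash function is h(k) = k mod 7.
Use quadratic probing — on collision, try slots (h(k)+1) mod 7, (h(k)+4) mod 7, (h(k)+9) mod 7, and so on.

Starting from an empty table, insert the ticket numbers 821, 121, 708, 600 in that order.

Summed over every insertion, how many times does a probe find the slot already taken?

821 hashes to 2; slot 2 is free -> place at 2.
121 hashes to 2; 2 taken -> place at 3.
708 hashes to 1; slot 1 is free -> place at 1.
600 hashes to 5; slot 5 is free -> place at 5.
Table: [—, 708, 821, 121, —, 600, —]

1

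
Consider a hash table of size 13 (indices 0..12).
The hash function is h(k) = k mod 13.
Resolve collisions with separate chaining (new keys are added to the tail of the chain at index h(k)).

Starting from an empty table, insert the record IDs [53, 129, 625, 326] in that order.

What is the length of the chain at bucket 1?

Insert 53: h=1, bucket 1 empty → new chain.
Insert 129: h=12, bucket 12 empty → new chain.
Insert 625: h=1, bucket 1 nonempty → append to chain.
Insert 326: h=1, bucket 1 nonempty → append to chain.
Final buckets:
0: .
1: 53 -> 625 -> 326
2: .
3: .
4: .
5: .
6: .
7: .
8: .
9: .
10: .
11: .
12: 129

3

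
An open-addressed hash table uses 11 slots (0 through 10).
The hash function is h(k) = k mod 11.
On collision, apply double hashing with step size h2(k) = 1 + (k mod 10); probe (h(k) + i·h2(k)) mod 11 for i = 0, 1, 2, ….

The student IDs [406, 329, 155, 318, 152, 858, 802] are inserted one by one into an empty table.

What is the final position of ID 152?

406 hashes to 10; slot 10 is free => place at 10.
329 hashes to 10, h2=10; 10 taken => place at 9.
155 hashes to 1; slot 1 is free => place at 1.
318 hashes to 10, h2=9; 10 taken => place at 8.
152 hashes to 9, h2=3; 9,1 taken => place at 4.
858 hashes to 0; slot 0 is free => place at 0.
802 hashes to 10, h2=3; 10 taken => place at 2.
Table: [858, 155, 802, ., 152, ., ., ., 318, 329, 406]

4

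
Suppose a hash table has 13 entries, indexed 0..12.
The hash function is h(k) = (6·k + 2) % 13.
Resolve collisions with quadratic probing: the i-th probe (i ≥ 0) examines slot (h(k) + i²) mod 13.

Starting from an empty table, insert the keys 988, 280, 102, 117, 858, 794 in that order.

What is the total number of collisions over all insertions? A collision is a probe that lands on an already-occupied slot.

Insert 988: h=2, slot 2 empty => index 2.
Insert 280: h=5, slot 5 empty => index 5.
Insert 102: h=3, slot 3 empty => index 3.
Insert 117: h=2, slots 2,3 occupied => index 6.
Insert 858: h=2, slots 2,3,6 occupied => index 11.
Insert 794: h=8, slot 8 empty => index 8.
Table: [_, _, 988, 102, _, 280, 117, _, 794, _, _, 858, _]

5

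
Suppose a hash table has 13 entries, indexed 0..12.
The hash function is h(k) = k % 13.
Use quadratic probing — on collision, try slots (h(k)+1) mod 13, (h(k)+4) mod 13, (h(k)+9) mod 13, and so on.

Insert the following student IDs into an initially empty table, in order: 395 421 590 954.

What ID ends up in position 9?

590

395 hashes to 5; slot 5 is free -> place at 5.
421 hashes to 5; 5 taken -> place at 6.
590 hashes to 5; 5,6 taken -> place at 9.
954 hashes to 5; 5,6,9 taken -> place at 1.
Table: [∅, 954, ∅, ∅, ∅, 395, 421, ∅, ∅, 590, ∅, ∅, ∅]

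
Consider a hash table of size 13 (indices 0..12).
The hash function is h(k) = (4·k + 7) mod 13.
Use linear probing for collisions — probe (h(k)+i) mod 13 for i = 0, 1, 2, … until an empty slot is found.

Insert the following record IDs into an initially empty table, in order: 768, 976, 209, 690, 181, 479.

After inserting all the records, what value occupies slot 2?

479

768 hashes to 11; slot 11 is free -> place at 11.
976 hashes to 11; 11 taken -> place at 12.
209 hashes to 11; 11,12 taken -> place at 0.
690 hashes to 11; 11,12,0 taken -> place at 1.
181 hashes to 3; slot 3 is free -> place at 3.
479 hashes to 12; 12,0,1 taken -> place at 2.
Table: [209, 690, 479, 181, —, —, —, —, —, —, —, 768, 976]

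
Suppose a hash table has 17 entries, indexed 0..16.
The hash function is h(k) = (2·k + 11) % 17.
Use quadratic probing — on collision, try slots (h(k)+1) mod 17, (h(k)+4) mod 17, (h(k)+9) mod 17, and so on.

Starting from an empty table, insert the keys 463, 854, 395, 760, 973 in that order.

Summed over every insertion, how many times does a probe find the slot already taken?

463 hashes to 2; slot 2 is free => place at 2.
854 hashes to 2; 2 taken => place at 3.
395 hashes to 2; 2,3 taken => place at 6.
760 hashes to 1; slot 1 is free => place at 1.
973 hashes to 2; 2,3,6 taken => place at 11.
Table: [—, 760, 463, 854, —, —, 395, —, —, —, —, 973, —, —, —, —, —]

6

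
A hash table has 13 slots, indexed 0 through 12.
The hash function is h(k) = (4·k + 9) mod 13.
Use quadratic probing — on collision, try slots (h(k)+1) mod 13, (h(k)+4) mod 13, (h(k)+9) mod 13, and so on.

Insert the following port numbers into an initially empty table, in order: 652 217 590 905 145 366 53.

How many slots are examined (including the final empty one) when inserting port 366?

Insert 652: h=4, slot 4 empty => index 4.
Insert 217: h=6, slot 6 empty => index 6.
Insert 590: h=3, slot 3 empty => index 3.
Insert 905: h=2, slot 2 empty => index 2.
Insert 145: h=4, slot 4 occupied => index 5.
Insert 366: h=4, slots 4,5 occupied => index 8.
Insert 53: h=0, slot 0 empty => index 0.
Table: [53, ∅, 905, 590, 652, 145, 217, ∅, 366, ∅, ∅, ∅, ∅]

3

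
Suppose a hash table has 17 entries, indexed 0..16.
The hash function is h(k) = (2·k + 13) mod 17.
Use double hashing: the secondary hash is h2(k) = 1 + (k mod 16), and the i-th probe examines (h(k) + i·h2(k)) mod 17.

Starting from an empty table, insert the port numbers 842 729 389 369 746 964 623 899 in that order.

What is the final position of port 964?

842 hashes to 14; slot 14 is free -> place at 14.
729 hashes to 9; slot 9 is free -> place at 9.
389 hashes to 9, h2=6; 9 taken -> place at 15.
369 hashes to 3; slot 3 is free -> place at 3.
746 hashes to 9, h2=11; 9,3,14 taken -> place at 8.
964 hashes to 3, h2=5; 3,8 taken -> place at 13.
623 hashes to 1; slot 1 is free -> place at 1.
899 hashes to 9, h2=4; 9,13 taken -> place at 0.
Table: [899, 623, ∅, 369, ∅, ∅, ∅, ∅, 746, 729, ∅, ∅, ∅, 964, 842, 389, ∅]

13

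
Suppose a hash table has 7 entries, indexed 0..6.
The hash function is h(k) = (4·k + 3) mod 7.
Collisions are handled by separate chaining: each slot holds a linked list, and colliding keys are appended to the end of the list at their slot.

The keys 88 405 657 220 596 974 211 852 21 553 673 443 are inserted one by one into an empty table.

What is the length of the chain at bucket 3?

2

Insert 88: h=5, bucket 5 empty -> new chain.
Insert 405: h=6, bucket 6 empty -> new chain.
Insert 657: h=6, bucket 6 nonempty -> append to chain.
Insert 220: h=1, bucket 1 empty -> new chain.
Insert 596: h=0, bucket 0 empty -> new chain.
Insert 974: h=0, bucket 0 nonempty -> append to chain.
Insert 211: h=0, bucket 0 nonempty -> append to chain.
Insert 852: h=2, bucket 2 empty -> new chain.
Insert 21: h=3, bucket 3 empty -> new chain.
Insert 553: h=3, bucket 3 nonempty -> append to chain.
Insert 673: h=0, bucket 0 nonempty -> append to chain.
Insert 443: h=4, bucket 4 empty -> new chain.
Final buckets:
0: 596 -> 974 -> 211 -> 673
1: 220
2: 852
3: 21 -> 553
4: 443
5: 88
6: 405 -> 657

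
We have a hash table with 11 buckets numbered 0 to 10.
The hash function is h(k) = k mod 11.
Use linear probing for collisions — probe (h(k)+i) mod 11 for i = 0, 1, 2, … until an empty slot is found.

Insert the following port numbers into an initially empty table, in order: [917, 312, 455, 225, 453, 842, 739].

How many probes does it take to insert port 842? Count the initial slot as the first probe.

3

917: h=4 -> slot 4
312: h=4, probe 4,5 -> slot 5
455: h=4, probe 4,5,6 -> slot 6
225: h=5, probe 5,6,7 -> slot 7
453: h=2 -> slot 2
842: h=6, probe 6,7,8 -> slot 8
739: h=2, probe 2,3 -> slot 3
Table: [_, _, 453, 739, 917, 312, 455, 225, 842, _, _]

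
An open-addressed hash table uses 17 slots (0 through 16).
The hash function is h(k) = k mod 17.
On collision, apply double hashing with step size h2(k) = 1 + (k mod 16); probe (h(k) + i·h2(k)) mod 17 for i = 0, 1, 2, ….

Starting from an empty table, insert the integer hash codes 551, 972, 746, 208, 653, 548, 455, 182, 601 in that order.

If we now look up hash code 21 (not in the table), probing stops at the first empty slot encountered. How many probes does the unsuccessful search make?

2

Insert 551: h=7, slot 7 empty => index 7.
Insert 972: h=3, slot 3 empty => index 3.
Insert 746: h=15, slot 15 empty => index 15.
Insert 208: h=4, slot 4 empty => index 4.
Insert 653: h=7, h2=14, slots 7,4 occupied => index 1.
Insert 548: h=4, h2=5, slot 4 occupied => index 9.
Insert 455: h=13, slot 13 empty => index 13.
Insert 182: h=12, slot 12 empty => index 12.
Insert 601: h=6, slot 6 empty => index 6.
Table: [_, 653, _, 972, 208, _, 601, 551, _, 548, _, _, 182, 455, _, 746, _]
Lookup 21: h=4, h2=6, probe 4,10 → slot 10 empty, not found.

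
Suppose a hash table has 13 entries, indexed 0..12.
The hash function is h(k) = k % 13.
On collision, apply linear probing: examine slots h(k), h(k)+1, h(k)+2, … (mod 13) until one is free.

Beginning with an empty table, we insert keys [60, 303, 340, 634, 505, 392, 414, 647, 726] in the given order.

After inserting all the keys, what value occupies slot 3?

392

Insert 60: h=8, slot 8 empty => index 8.
Insert 303: h=4, slot 4 empty => index 4.
Insert 340: h=2, slot 2 empty => index 2.
Insert 634: h=10, slot 10 empty => index 10.
Insert 505: h=11, slot 11 empty => index 11.
Insert 392: h=2, slot 2 occupied => index 3.
Insert 414: h=11, slot 11 occupied => index 12.
Insert 647: h=10, slots 10,11,12 occupied => index 0.
Insert 726: h=11, slots 11,12,0 occupied => index 1.
Table: [647, 726, 340, 392, 303, ., ., ., 60, ., 634, 505, 414]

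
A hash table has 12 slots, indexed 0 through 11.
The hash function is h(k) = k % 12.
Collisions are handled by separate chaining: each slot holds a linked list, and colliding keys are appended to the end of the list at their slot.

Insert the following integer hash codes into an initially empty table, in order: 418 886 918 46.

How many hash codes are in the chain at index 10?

3

418 -> bucket 10
886 -> bucket 10 (collision)
918 -> bucket 6
46 -> bucket 10 (collision)
Final buckets:
0: _
1: _
2: _
3: _
4: _
5: _
6: 918
7: _
8: _
9: _
10: 418 -> 886 -> 46
11: _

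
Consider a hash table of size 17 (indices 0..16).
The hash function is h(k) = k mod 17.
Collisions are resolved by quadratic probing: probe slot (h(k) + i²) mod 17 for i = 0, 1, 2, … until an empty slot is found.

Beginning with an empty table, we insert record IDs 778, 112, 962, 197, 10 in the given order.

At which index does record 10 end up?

2

Insert 778: h=13, slot 13 empty → index 13.
Insert 112: h=10, slot 10 empty → index 10.
Insert 962: h=10, slot 10 occupied → index 11.
Insert 197: h=10, slots 10,11 occupied → index 14.
Insert 10: h=10, slots 10,11,14 occupied → index 2.
Table: [-, -, 10, -, -, -, -, -, -, -, 112, 962, -, 778, 197, -, -]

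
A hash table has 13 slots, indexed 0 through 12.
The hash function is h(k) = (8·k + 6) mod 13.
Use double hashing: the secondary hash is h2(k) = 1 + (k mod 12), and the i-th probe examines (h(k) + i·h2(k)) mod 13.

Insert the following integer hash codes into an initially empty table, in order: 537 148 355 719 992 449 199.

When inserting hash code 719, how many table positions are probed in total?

Insert 537: h=12, slot 12 empty → index 12.
Insert 148: h=7, slot 7 empty → index 7.
Insert 355: h=12, h2=8, slots 12,7 occupied → index 2.
Insert 719: h=12, h2=12, slot 12 occupied → index 11.
Insert 992: h=12, h2=9, slot 12 occupied → index 8.
Insert 449: h=10, slot 10 empty → index 10.
Insert 199: h=12, h2=8, slots 12,7,2,10 occupied → index 5.
Table: [—, —, 355, —, —, 199, —, 148, 992, —, 449, 719, 537]

2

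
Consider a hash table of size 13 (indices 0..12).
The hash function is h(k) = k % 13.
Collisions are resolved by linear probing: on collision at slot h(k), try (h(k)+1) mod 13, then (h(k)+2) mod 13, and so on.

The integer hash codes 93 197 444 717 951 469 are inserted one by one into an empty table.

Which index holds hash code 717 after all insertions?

5

Insert 93: h=2, slot 2 empty → index 2.
Insert 197: h=2, slot 2 occupied → index 3.
Insert 444: h=2, slots 2,3 occupied → index 4.
Insert 717: h=2, slots 2,3,4 occupied → index 5.
Insert 951: h=2, slots 2,3,4,5 occupied → index 6.
Insert 469: h=1, slot 1 empty → index 1.
Table: [-, 469, 93, 197, 444, 717, 951, -, -, -, -, -, -]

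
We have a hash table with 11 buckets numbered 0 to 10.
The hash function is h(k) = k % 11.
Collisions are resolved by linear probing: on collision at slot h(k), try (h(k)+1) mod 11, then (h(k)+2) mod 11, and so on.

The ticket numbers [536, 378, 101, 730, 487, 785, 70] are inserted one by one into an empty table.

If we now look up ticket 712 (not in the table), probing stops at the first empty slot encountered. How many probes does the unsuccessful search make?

536: h=8 => slot 8
378: h=4 => slot 4
101: h=2 => slot 2
730: h=4, probe 4,5 => slot 5
487: h=3 => slot 3
785: h=4, probe 4,5,6 => slot 6
70: h=4, probe 4,5,6,7 => slot 7
Table: [∅, ∅, 101, 487, 378, 730, 785, 70, 536, ∅, ∅]
Lookup 712: h=8, probe 8,9 → slot 9 empty, not found.

2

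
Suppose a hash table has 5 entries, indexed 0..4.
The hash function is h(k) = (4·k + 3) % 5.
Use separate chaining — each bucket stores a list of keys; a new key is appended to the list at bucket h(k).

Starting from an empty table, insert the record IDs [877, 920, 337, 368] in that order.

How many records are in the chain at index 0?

1

Insert 877: h=1, bucket 1 empty → new chain.
Insert 920: h=3, bucket 3 empty → new chain.
Insert 337: h=1, bucket 1 nonempty → append to chain.
Insert 368: h=0, bucket 0 empty → new chain.
Final buckets:
0: 368
1: 877 -> 337
2: ∅
3: 920
4: ∅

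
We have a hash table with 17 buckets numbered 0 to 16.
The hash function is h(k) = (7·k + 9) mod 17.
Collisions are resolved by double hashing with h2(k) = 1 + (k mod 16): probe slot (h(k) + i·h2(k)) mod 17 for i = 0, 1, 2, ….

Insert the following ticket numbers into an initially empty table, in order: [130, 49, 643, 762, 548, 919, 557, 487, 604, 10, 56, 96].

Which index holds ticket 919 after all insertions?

7

130: h=1 => slot 1
49: h=12 => slot 12
643: h=5 => slot 5
762: h=5, h2=11, probe 5,16 => slot 16
548: h=3 => slot 3
919: h=16, h2=8, probe 16,7 => slot 7
557: h=15 => slot 15
487: h=1, h2=8, probe 1,9 => slot 9
604: h=4 => slot 4
10: h=11 => slot 11
56: h=10 => slot 10
96: h=1, h2=1, probe 1,2 => slot 2
Table: [-, 130, 96, 548, 604, 643, -, 919, -, 487, 56, 10, 49, -, -, 557, 762]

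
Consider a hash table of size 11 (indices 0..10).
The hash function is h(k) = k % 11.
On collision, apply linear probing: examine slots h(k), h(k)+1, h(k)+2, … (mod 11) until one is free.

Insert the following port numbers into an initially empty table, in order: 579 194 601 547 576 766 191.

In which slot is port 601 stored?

9

Insert 579: h=7, slot 7 empty -> index 7.
Insert 194: h=7, slot 7 occupied -> index 8.
Insert 601: h=7, slots 7,8 occupied -> index 9.
Insert 547: h=8, slots 8,9 occupied -> index 10.
Insert 576: h=4, slot 4 empty -> index 4.
Insert 766: h=7, slots 7,8,9,10 occupied -> index 0.
Insert 191: h=4, slot 4 occupied -> index 5.
Table: [766, ∅, ∅, ∅, 576, 191, ∅, 579, 194, 601, 547]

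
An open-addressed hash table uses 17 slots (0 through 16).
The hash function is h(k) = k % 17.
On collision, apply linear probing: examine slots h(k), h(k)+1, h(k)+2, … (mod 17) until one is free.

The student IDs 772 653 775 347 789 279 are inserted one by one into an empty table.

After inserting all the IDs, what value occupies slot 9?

772: h=7 => slot 7
653: h=7, probe 7,8 => slot 8
775: h=10 => slot 10
347: h=7, probe 7,8,9 => slot 9
789: h=7, probe 7,8,9,10,11 => slot 11
279: h=7, probe 7,8,9,10,11,12 => slot 12
Table: [∅, ∅, ∅, ∅, ∅, ∅, ∅, 772, 653, 347, 775, 789, 279, ∅, ∅, ∅, ∅]

347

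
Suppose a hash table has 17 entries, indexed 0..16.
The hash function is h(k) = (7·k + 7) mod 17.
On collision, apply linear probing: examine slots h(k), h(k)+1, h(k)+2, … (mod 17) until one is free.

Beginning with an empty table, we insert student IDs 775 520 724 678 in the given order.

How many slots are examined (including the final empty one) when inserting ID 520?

2

Insert 775: h=9, slot 9 empty => index 9.
Insert 520: h=9, slot 9 occupied => index 10.
Insert 724: h=9, slots 9,10 occupied => index 11.
Insert 678: h=10, slots 10,11 occupied => index 12.
Table: [—, —, —, —, —, —, —, —, —, 775, 520, 724, 678, —, —, —, —]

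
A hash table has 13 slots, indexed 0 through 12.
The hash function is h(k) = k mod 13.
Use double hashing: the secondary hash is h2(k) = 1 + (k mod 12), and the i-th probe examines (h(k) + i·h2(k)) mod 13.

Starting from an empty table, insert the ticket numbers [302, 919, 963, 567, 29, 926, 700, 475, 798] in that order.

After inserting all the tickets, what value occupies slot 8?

567

Insert 302: h=3, slot 3 empty → index 3.
Insert 919: h=9, slot 9 empty → index 9.
Insert 963: h=1, slot 1 empty → index 1.
Insert 567: h=8, slot 8 empty → index 8.
Insert 29: h=3, h2=6, slots 3,9 occupied → index 2.
Insert 926: h=3, h2=3, slot 3 occupied → index 6.
Insert 700: h=11, slot 11 empty → index 11.
Insert 475: h=7, slot 7 empty → index 7.
Insert 798: h=5, slot 5 empty → index 5.
Table: [_, 963, 29, 302, _, 798, 926, 475, 567, 919, _, 700, _]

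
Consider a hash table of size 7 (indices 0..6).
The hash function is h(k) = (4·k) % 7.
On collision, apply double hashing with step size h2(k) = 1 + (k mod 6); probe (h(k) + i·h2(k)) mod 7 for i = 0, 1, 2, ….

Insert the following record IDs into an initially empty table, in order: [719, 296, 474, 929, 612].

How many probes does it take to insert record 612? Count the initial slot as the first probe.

5

Insert 719: h=6, slot 6 empty => index 6.
Insert 296: h=1, slot 1 empty => index 1.
Insert 474: h=6, h2=1, slot 6 occupied => index 0.
Insert 929: h=6, h2=6, slot 6 occupied => index 5.
Insert 612: h=5, h2=1, slots 5,6,0,1 occupied => index 2.
Table: [474, 296, 612, -, -, 929, 719]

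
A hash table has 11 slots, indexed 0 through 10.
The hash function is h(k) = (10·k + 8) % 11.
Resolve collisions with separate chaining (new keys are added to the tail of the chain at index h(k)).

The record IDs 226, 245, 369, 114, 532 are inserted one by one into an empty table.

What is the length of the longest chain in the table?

226 → bucket 2
245 → bucket 5
369 → bucket 2 (collision)
114 → bucket 4
532 → bucket 4 (collision)
Final buckets:
0: .
1: .
2: 226 -> 369
3: .
4: 114 -> 532
5: 245
6: .
7: .
8: .
9: .
10: .

2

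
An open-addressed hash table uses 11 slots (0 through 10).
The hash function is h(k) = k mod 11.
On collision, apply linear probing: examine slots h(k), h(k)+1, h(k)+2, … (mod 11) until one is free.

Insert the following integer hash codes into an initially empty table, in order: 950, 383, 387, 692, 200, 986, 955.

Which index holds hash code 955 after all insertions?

0

Insert 950: h=4, slot 4 empty → index 4.
Insert 383: h=9, slot 9 empty → index 9.
Insert 387: h=2, slot 2 empty → index 2.
Insert 692: h=10, slot 10 empty → index 10.
Insert 200: h=2, slot 2 occupied → index 3.
Insert 986: h=7, slot 7 empty → index 7.
Insert 955: h=9, slots 9,10 occupied → index 0.
Table: [955, ∅, 387, 200, 950, ∅, ∅, 986, ∅, 383, 692]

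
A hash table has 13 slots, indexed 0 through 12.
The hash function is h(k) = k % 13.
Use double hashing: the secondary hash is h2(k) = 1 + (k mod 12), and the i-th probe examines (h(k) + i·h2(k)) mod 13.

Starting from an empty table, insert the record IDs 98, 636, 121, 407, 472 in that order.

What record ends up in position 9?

472

98 hashes to 7; slot 7 is free -> place at 7.
636 hashes to 12; slot 12 is free -> place at 12.
121 hashes to 4; slot 4 is free -> place at 4.
407 hashes to 4, h2=12; 4 taken -> place at 3.
472 hashes to 4, h2=5; 4 taken -> place at 9.
Table: [_, _, _, 407, 121, _, _, 98, _, 472, _, _, 636]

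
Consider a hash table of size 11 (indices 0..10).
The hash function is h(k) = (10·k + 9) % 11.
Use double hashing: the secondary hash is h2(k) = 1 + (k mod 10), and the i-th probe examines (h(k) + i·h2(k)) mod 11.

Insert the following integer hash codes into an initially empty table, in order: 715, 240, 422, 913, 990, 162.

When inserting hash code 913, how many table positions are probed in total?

2

715 hashes to 9; slot 9 is free => place at 9.
240 hashes to 0; slot 0 is free => place at 0.
422 hashes to 5; slot 5 is free => place at 5.
913 hashes to 9, h2=4; 9 taken => place at 2.
990 hashes to 9, h2=1; 9 taken => place at 10.
162 hashes to 1; slot 1 is free => place at 1.
Table: [240, 162, 913, —, —, 422, —, —, —, 715, 990]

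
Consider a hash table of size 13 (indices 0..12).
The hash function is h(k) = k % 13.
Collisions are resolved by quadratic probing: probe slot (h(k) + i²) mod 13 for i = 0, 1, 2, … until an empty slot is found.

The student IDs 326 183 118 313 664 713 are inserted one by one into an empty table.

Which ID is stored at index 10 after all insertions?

Insert 326: h=1, slot 1 empty -> index 1.
Insert 183: h=1, slot 1 occupied -> index 2.
Insert 118: h=1, slots 1,2 occupied -> index 5.
Insert 313: h=1, slots 1,2,5 occupied -> index 10.
Insert 664: h=1, slots 1,2,5,10 occupied -> index 4.
Insert 713: h=11, slot 11 empty -> index 11.
Table: [—, 326, 183, —, 664, 118, —, —, —, —, 313, 713, —]

313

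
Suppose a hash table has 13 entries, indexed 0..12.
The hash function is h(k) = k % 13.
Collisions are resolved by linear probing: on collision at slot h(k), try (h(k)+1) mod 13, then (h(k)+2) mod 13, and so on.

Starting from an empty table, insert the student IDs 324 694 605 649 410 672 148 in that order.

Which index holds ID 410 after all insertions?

8

324: h=12 -> slot 12
694: h=5 -> slot 5
605: h=7 -> slot 7
649: h=12, probe 12,0 -> slot 0
410: h=7, probe 7,8 -> slot 8
672: h=9 -> slot 9
148: h=5, probe 5,6 -> slot 6
Table: [649, _, _, _, _, 694, 148, 605, 410, 672, _, _, 324]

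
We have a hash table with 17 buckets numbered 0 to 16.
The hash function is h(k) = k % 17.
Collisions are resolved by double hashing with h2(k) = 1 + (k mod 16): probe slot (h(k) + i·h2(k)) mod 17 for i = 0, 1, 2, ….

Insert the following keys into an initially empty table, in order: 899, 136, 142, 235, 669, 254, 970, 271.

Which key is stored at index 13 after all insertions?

899: h=15 -> slot 15
136: h=0 -> slot 0
142: h=6 -> slot 6
235: h=14 -> slot 14
669: h=6, h2=14, probe 6,3 -> slot 3
254: h=16 -> slot 16
970: h=1 -> slot 1
271: h=16, h2=16, probe 16,15,14,13 -> slot 13
Table: [136, 970, ., 669, ., ., 142, ., ., ., ., ., ., 271, 235, 899, 254]

271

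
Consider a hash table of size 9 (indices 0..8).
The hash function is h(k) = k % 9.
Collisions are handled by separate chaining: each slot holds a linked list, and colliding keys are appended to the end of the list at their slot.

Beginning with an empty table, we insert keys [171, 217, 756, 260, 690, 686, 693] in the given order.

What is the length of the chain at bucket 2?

171 → bucket 0
217 → bucket 1
756 → bucket 0 (collision)
260 → bucket 8
690 → bucket 6
686 → bucket 2
693 → bucket 0 (collision)
Final buckets:
0: 171 -> 756 -> 693
1: 217
2: 686
3: -
4: -
5: -
6: 690
7: -
8: 260

1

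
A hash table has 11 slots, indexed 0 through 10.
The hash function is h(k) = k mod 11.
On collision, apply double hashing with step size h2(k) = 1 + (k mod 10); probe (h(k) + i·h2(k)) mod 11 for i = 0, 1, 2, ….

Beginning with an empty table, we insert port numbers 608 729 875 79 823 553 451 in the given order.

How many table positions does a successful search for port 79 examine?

2

Insert 608: h=3, slot 3 empty → index 3.
Insert 729: h=3, h2=10, slot 3 occupied → index 2.
Insert 875: h=6, slot 6 empty → index 6.
Insert 79: h=2, h2=10, slot 2 occupied → index 1.
Insert 823: h=9, slot 9 empty → index 9.
Insert 553: h=3, h2=4, slot 3 occupied → index 7.
Insert 451: h=0, slot 0 empty → index 0.
Table: [451, 79, 729, 608, ., ., 875, 553, ., 823, .]
Lookup 79: h=2, h2=10, probe 2,1 → found at 1.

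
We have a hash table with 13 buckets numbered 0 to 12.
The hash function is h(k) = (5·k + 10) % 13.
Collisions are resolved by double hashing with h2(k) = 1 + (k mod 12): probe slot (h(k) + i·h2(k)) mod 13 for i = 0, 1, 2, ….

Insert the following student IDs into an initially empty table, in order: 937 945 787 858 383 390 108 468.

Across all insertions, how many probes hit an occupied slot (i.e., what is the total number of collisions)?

937 hashes to 2; slot 2 is free -> place at 2.
945 hashes to 3; slot 3 is free -> place at 3.
787 hashes to 6; slot 6 is free -> place at 6.
858 hashes to 10; slot 10 is free -> place at 10.
383 hashes to 1; slot 1 is free -> place at 1.
390 hashes to 10, h2=7; 10 taken -> place at 4.
108 hashes to 4, h2=1; 4 taken -> place at 5.
468 hashes to 10, h2=1; 10 taken -> place at 11.
Table: [., 383, 937, 945, 390, 108, 787, ., ., ., 858, 468, .]

3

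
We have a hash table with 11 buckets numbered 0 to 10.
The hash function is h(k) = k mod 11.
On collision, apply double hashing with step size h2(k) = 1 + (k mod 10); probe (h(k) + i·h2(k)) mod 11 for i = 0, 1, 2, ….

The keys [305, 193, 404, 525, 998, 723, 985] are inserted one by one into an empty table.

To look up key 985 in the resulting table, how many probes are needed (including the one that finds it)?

305: h=8 → slot 8
193: h=6 → slot 6
404: h=8, h2=5, probe 8,2 → slot 2
525: h=8, h2=6, probe 8,3 → slot 3
998: h=8, h2=9, probe 8,6,4 → slot 4
723: h=8, h2=4, probe 8,1 → slot 1
985: h=6, h2=6, probe 6,1,7 → slot 7
Table: [∅, 723, 404, 525, 998, ∅, 193, 985, 305, ∅, ∅]
Lookup 985: h=6, h2=6, probe 6,1,7 → found at 7.

3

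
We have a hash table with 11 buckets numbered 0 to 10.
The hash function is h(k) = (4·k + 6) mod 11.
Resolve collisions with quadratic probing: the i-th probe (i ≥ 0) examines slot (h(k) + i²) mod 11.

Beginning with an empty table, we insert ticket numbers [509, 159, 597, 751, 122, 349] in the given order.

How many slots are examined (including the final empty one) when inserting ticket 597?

2

509: h=7 -> slot 7
159: h=4 -> slot 4
597: h=7, probe 7,8 -> slot 8
751: h=7, probe 7,8,0 -> slot 0
122: h=10 -> slot 10
349: h=5 -> slot 5
Table: [751, ∅, ∅, ∅, 159, 349, ∅, 509, 597, ∅, 122]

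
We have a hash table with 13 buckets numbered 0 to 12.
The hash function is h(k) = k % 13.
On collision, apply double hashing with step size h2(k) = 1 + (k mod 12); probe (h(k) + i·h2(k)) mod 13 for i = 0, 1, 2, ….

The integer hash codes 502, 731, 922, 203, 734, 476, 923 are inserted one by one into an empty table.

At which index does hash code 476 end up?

4

502 hashes to 8; slot 8 is free -> place at 8.
731 hashes to 3; slot 3 is free -> place at 3.
922 hashes to 12; slot 12 is free -> place at 12.
203 hashes to 8, h2=12; 8 taken -> place at 7.
734 hashes to 6; slot 6 is free -> place at 6.
476 hashes to 8, h2=9; 8 taken -> place at 4.
923 hashes to 0; slot 0 is free -> place at 0.
Table: [923, _, _, 731, 476, _, 734, 203, 502, _, _, _, 922]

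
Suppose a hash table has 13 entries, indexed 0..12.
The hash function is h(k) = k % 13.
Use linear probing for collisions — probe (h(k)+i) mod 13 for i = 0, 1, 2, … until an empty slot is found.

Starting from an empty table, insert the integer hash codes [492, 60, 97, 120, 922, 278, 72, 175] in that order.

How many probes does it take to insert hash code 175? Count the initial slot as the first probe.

Insert 492: h=11, slot 11 empty -> index 11.
Insert 60: h=8, slot 8 empty -> index 8.
Insert 97: h=6, slot 6 empty -> index 6.
Insert 120: h=3, slot 3 empty -> index 3.
Insert 922: h=12, slot 12 empty -> index 12.
Insert 278: h=5, slot 5 empty -> index 5.
Insert 72: h=7, slot 7 empty -> index 7.
Insert 175: h=6, slots 6,7,8 occupied -> index 9.
Table: [-, -, -, 120, -, 278, 97, 72, 60, 175, -, 492, 922]

4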